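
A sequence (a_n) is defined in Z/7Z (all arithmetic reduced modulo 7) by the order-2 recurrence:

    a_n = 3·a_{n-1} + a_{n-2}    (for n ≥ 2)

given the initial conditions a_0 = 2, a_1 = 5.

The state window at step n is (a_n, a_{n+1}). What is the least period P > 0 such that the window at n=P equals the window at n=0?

n=0: window = (2, 5)
n=1: window = (5, 3)
n=2: window = (3, 0)
n=3: window = (0, 3)
n=4: window = (3, 2)
n=5: window = (2, 2)
n=6: window = (2, 1)
n=7: window = (1, 5)
n=8: window = (5, 2)
n=9: window = (2, 4)
n=10: window = (4, 0)
n=11: window = (0, 4)
n=12: window = (4, 5)
n=13: window = (5, 5)
n=14: window = (5, 6)
n=15: window = (6, 2)
n=16: window = (2, 5)
window at n=16 equals window at n=0 → period = 16

16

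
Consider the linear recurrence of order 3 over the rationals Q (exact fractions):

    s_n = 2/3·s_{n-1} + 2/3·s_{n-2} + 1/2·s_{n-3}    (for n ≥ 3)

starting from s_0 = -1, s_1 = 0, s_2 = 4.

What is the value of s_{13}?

s_3 = 2/3·4 + 2/3·0 + 1/2·-1 = 13/6
s_4 = 2/3·13/6 + 2/3·4 + 1/2·0 = 37/9
s_5 = 2/3·37/9 + 2/3·13/6 + 1/2·4 = 167/27
s_6 = 2/3·167/27 + 2/3·37/9 + 1/2·13/6 = 2575/324
s_7 = 2/3·2575/324 + 2/3·167/27 + 1/2·37/9 = 2789/243
s_8 = 2/3·2789/243 + 2/3·2575/324 + 1/2·167/27 = 11695/729
s_9 = 2/3·11695/729 + 2/3·2789/243 + 1/2·2575/324 = 390517/17496
s_10 = 2/3·390517/17496 + 2/3·11695/729 + 1/2·2789/243 = 821803/26244
s_11 = 2/3·821803/26244 + 2/3·390517/17496 + 1/2·11695/729 = 3446687/78732
s_12 = 2/3·3446687/78732 + 2/3·821803/26244 + 1/2·390517/17496 = 57840727/944784
s_13 = 2/3·57840727/944784 + 2/3·3446687/78732 + 1/2·821803/26244 = 30347413/354294

30347413/354294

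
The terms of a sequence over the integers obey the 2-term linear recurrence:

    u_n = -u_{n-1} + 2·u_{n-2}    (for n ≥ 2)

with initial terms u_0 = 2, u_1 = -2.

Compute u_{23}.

-11184810

u_2 = -1·-2 + 2·2 = 6
u_3 = -1·6 + 2·-2 = -10
u_4 = -1·-10 + 2·6 = 22
u_5 = -1·22 + 2·-10 = -42
u_6 = -1·-42 + 2·22 = 86
u_7 = -1·86 + 2·-42 = -170
u_8 = -1·-170 + 2·86 = 342
u_9 = -1·342 + 2·-170 = -682
u_10 = -1·-682 + 2·342 = 1366
u_11 = -1·1366 + 2·-682 = -2730
u_12 = -1·-2730 + 2·1366 = 5462
u_13 = -1·5462 + 2·-2730 = -10922
u_14 = -1·-10922 + 2·5462 = 21846
u_15 = -1·21846 + 2·-10922 = -43690
u_16 = -1·-43690 + 2·21846 = 87382
u_17 = -1·87382 + 2·-43690 = -174762
u_18 = -1·-174762 + 2·87382 = 349526
u_19 = -1·349526 + 2·-174762 = -699050
u_20 = -1·-699050 + 2·349526 = 1398102
u_21 = -1·1398102 + 2·-699050 = -2796202
u_22 = -1·-2796202 + 2·1398102 = 5592406
u_23 = -1·5592406 + 2·-2796202 = -11184810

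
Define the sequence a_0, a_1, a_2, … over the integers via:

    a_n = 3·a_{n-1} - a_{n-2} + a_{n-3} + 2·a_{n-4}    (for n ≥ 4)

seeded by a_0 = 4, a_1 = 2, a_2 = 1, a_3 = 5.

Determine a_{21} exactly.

a_4 = 3·5 + -1·1 + 1·2 + 2·4 = 24
a_5 = 3·24 + -1·5 + 1·1 + 2·2 = 72
a_6 = 3·72 + -1·24 + 1·5 + 2·1 = 199
a_7 = 3·199 + -1·72 + 1·24 + 2·5 = 559
a_8 = 3·559 + -1·199 + 1·72 + 2·24 = 1598
a_9 = 3·1598 + -1·559 + 1·199 + 2·72 = 4578
a_10 = 3·4578 + -1·1598 + 1·559 + 2·199 = 13093
a_11 = 3·13093 + -1·4578 + 1·1598 + 2·559 = 37417
a_12 = 3·37417 + -1·13093 + 1·4578 + 2·1598 = 106932
a_13 = 3·106932 + -1·37417 + 1·13093 + 2·4578 = 305628
a_14 = 3·305628 + -1·106932 + 1·37417 + 2·13093 = 873555
a_15 = 3·873555 + -1·305628 + 1·106932 + 2·37417 = 2496803
a_16 = 3·2496803 + -1·873555 + 1·305628 + 2·106932 = 7136346
a_17 = 3·7136346 + -1·2496803 + 1·873555 + 2·305628 = 20397046
a_18 = 3·20397046 + -1·7136346 + 1·2496803 + 2·873555 = 58298705
a_19 = 3·58298705 + -1·20397046 + 1·7136346 + 2·2496803 = 166629021
a_20 = 3·166629021 + -1·58298705 + 1·20397046 + 2·7136346 = 476258096
a_21 = 3·476258096 + -1·166629021 + 1·58298705 + 2·20397046 = 1361238064

1361238064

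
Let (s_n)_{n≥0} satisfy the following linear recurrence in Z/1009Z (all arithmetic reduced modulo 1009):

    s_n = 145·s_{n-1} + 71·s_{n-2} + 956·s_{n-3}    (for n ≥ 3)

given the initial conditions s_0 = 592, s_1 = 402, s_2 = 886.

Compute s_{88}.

519

s_3 = 145·886 + 71·402 + 956·592 = 520
s_4 = 145·520 + 71·886 + 956·402 = 965
s_5 = 145·965 + 71·520 + 956·886 = 735
s_6 = 145·735 + 71·965 + 956·520 = 216
s_7 = 145·216 + 71·735 + 956·965 = 72
s_8 = 145·72 + 71·216 + 956·735 = 947
s_9 = 145·947 + 71·72 + 956·216 = 818
s_10 = 145·818 + 71·947 + 956·72 = 411
s_11 = 145·411 + 71·818 + 956·947 = 888
s_12 = 145·888 + 71·411 + 956·818 = 570
s_13 = 145·570 + 71·888 + 956·411 = 817
s_14 = 145·817 + 71·570 + 956·888 = 881
s_15 = 145·881 + 71·817 + 956·570 = 156
s_16 = 145·156 + 71·881 + 956·817 = 501
s_17 = 145·501 + 71·156 + 956·881 = 704
s_18 = 145·704 + 71·501 + 956·156 = 231
s_19 = 145·231 + 71·704 + 956·501 = 422
s_20 = 145·422 + 71·231 + 956·704 = 928
s_21 = 145·928 + 71·422 + 956·231 = 929
s_22 = 145·929 + 71·928 + 956·422 = 643
s_23 = 145·643 + 71·929 + 956·928 = 29
s_24 = 145·29 + 71·643 + 956·929 = 621
s_25 = 145·621 + 71·29 + 956·643 = 512
s_26 = 145·512 + 71·621 + 956·29 = 759
s_27 = 145·759 + 71·512 + 956·621 = 486
s_28 = 145·486 + 71·759 + 956·512 = 359
s_29 = 145·359 + 71·486 + 956·759 = 929
s_30 = 145·929 + 71·359 + 956·486 = 239
s_31 = 145·239 + 71·929 + 956·359 = 867
s_32 = 145·867 + 71·239 + 956·929 = 619
s_33 = 145·619 + 71·867 + 956·239 = 412
s_34 = 145·412 + 71·619 + 956·867 = 225
s_35 = 145·225 + 71·412 + 956·619 = 818
s_36 = 145·818 + 71·225 + 956·412 = 750
s_37 = 145·750 + 71·818 + 956·225 = 526
s_38 = 145·526 + 71·750 + 956·818 = 401
s_39 = 145·401 + 71·526 + 956·750 = 246
s_40 = 145·246 + 71·401 + 956·526 = 948
s_41 = 145·948 + 71·246 + 956·401 = 485
s_42 = 145·485 + 71·948 + 956·246 = 488
s_43 = 145·488 + 71·485 + 956·948 = 465
s_44 = 145·465 + 71·488 + 956·485 = 693
s_45 = 145·693 + 71·465 + 956·488 = 682
s_46 = 145·682 + 71·693 + 956·465 = 350
s_47 = 145·350 + 71·682 + 956·693 = 894
s_48 = 145·894 + 71·350 + 956·682 = 281
s_49 = 145·281 + 71·894 + 956·350 = 913
s_50 = 145·913 + 71·281 + 956·894 = 18
s_51 = 145·18 + 71·913 + 956·281 = 72
s_52 = 145·72 + 71·18 + 956·913 = 662
s_53 = 145·662 + 71·72 + 956·18 = 257
s_54 = 145·257 + 71·662 + 956·72 = 740
s_55 = 145·740 + 71·257 + 956·662 = 660
s_56 = 145·660 + 71·740 + 956·257 = 422
s_57 = 145·422 + 71·660 + 956·740 = 218
s_58 = 145·218 + 71·422 + 956·660 = 358
s_59 = 145·358 + 71·218 + 956·422 = 626
s_60 = 145·626 + 71·358 + 956·218 = 707
s_61 = 145·707 + 71·626 + 956·358 = 853
s_62 = 145·853 + 71·707 + 956·626 = 453
s_63 = 145·453 + 71·853 + 956·707 = 994
s_64 = 145·994 + 71·453 + 956·853 = 923
s_65 = 145·923 + 71·994 + 956·453 = 798
s_66 = 145·798 + 71·923 + 956·994 = 418
s_67 = 145·418 + 71·798 + 956·923 = 746
s_68 = 145·746 + 71·418 + 956·798 = 708
s_69 = 145·708 + 71·746 + 956·418 = 284
s_70 = 145·284 + 71·708 + 956·746 = 451
s_71 = 145·451 + 71·284 + 956·708 = 612
s_72 = 145·612 + 71·451 + 956·284 = 773
s_73 = 145·773 + 71·612 + 956·451 = 464
s_74 = 145·464 + 71·773 + 956·612 = 935
s_75 = 145·935 + 71·464 + 956·773 = 416
s_76 = 145·416 + 71·935 + 956·464 = 204
s_77 = 145·204 + 71·416 + 956·935 = 480
s_78 = 145·480 + 71·204 + 956·416 = 487
s_79 = 145·487 + 71·480 + 956·204 = 46
s_80 = 145·46 + 71·487 + 956·480 = 672
s_81 = 145·672 + 71·46 + 956·487 = 229
s_82 = 145·229 + 71·672 + 956·46 = 786
s_83 = 145·786 + 71·229 + 956·672 = 776
s_84 = 145·776 + 71·786 + 956·229 = 803
s_85 = 145·803 + 71·776 + 956·786 = 721
s_86 = 145·721 + 71·803 + 956·776 = 359
s_87 = 145·359 + 71·721 + 956·803 = 147
s_88 = 145·147 + 71·359 + 956·721 = 519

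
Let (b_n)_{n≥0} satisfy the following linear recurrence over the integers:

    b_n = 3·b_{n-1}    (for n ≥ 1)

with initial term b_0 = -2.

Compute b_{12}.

b_1 = 3·-2 = -6
b_2 = 3·-6 = -18
b_3 = 3·-18 = -54
b_4 = 3·-54 = -162
b_5 = 3·-162 = -486
b_6 = 3·-486 = -1458
b_7 = 3·-1458 = -4374
b_8 = 3·-4374 = -13122
b_9 = 3·-13122 = -39366
b_10 = 3·-39366 = -118098
b_11 = 3·-118098 = -354294
b_12 = 3·-354294 = -1062882

-1062882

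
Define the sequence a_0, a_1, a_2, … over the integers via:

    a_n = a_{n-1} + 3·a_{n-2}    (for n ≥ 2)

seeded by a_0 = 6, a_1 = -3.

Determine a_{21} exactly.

54081438

a_2 = 1·-3 + 3·6 = 15
a_3 = 1·15 + 3·-3 = 6
a_4 = 1·6 + 3·15 = 51
a_5 = 1·51 + 3·6 = 69
a_6 = 1·69 + 3·51 = 222
a_7 = 1·222 + 3·69 = 429
a_8 = 1·429 + 3·222 = 1095
a_9 = 1·1095 + 3·429 = 2382
a_10 = 1·2382 + 3·1095 = 5667
a_11 = 1·5667 + 3·2382 = 12813
a_12 = 1·12813 + 3·5667 = 29814
a_13 = 1·29814 + 3·12813 = 68253
a_14 = 1·68253 + 3·29814 = 157695
a_15 = 1·157695 + 3·68253 = 362454
a_16 = 1·362454 + 3·157695 = 835539
a_17 = 1·835539 + 3·362454 = 1922901
a_18 = 1·1922901 + 3·835539 = 4429518
a_19 = 1·4429518 + 3·1922901 = 10198221
a_20 = 1·10198221 + 3·4429518 = 23486775
a_21 = 1·23486775 + 3·10198221 = 54081438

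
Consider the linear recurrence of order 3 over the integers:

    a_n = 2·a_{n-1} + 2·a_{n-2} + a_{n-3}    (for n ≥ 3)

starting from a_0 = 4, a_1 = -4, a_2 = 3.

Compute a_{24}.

7138637124

a_3 = 2·3 + 2·-4 + 1·4 = 2
a_4 = 2·2 + 2·3 + 1·-4 = 6
a_5 = 2·6 + 2·2 + 1·3 = 19
a_6 = 2·19 + 2·6 + 1·2 = 52
a_7 = 2·52 + 2·19 + 1·6 = 148
a_8 = 2·148 + 2·52 + 1·19 = 419
a_9 = 2·419 + 2·148 + 1·52 = 1186
a_10 = 2·1186 + 2·419 + 1·148 = 3358
a_11 = 2·3358 + 2·1186 + 1·419 = 9507
a_12 = 2·9507 + 2·3358 + 1·1186 = 26916
a_13 = 2·26916 + 2·9507 + 1·3358 = 76204
a_14 = 2·76204 + 2·26916 + 1·9507 = 215747
a_15 = 2·215747 + 2·76204 + 1·26916 = 610818
a_16 = 2·610818 + 2·215747 + 1·76204 = 1729334
a_17 = 2·1729334 + 2·610818 + 1·215747 = 4896051
a_18 = 2·4896051 + 2·1729334 + 1·610818 = 13861588
a_19 = 2·13861588 + 2·4896051 + 1·1729334 = 39244612
a_20 = 2·39244612 + 2·13861588 + 1·4896051 = 111108451
a_21 = 2·111108451 + 2·39244612 + 1·13861588 = 314567714
a_22 = 2·314567714 + 2·111108451 + 1·39244612 = 890596942
a_23 = 2·890596942 + 2·314567714 + 1·111108451 = 2521437763
a_24 = 2·2521437763 + 2·890596942 + 1·314567714 = 7138637124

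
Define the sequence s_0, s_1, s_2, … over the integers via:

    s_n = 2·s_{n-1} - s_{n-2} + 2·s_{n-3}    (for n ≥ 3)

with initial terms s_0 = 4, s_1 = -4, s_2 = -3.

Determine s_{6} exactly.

9

s_3 = 2·-3 + -1·-4 + 2·4 = 6
s_4 = 2·6 + -1·-3 + 2·-4 = 7
s_5 = 2·7 + -1·6 + 2·-3 = 2
s_6 = 2·2 + -1·7 + 2·6 = 9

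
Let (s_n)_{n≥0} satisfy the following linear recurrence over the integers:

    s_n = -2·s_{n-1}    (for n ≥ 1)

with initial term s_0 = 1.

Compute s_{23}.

-8388608

s_1 = -2·1 = -2
s_2 = -2·-2 = 4
s_3 = -2·4 = -8
s_4 = -2·-8 = 16
s_5 = -2·16 = -32
s_6 = -2·-32 = 64
s_7 = -2·64 = -128
s_8 = -2·-128 = 256
s_9 = -2·256 = -512
s_10 = -2·-512 = 1024
s_11 = -2·1024 = -2048
s_12 = -2·-2048 = 4096
s_13 = -2·4096 = -8192
s_14 = -2·-8192 = 16384
s_15 = -2·16384 = -32768
s_16 = -2·-32768 = 65536
s_17 = -2·65536 = -131072
s_18 = -2·-131072 = 262144
s_19 = -2·262144 = -524288
s_20 = -2·-524288 = 1048576
s_21 = -2·1048576 = -2097152
s_22 = -2·-2097152 = 4194304
s_23 = -2·4194304 = -8388608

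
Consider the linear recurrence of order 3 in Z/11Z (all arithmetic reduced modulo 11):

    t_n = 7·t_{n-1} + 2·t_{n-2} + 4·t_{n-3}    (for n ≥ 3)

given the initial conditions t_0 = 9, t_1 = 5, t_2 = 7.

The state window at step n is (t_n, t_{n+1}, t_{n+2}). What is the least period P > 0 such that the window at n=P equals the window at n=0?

n=0: window = (9, 5, 7)
n=1: window = (5, 7, 7)
n=2: window = (7, 7, 6)
n=3: window = (7, 6, 7)
n=4: window = (6, 7, 1)
n=5: window = (7, 1, 1)
n=6: window = (1, 1, 4)
n=7: window = (1, 4, 1)
n=8: window = (4, 1, 8)
n=9: window = (1, 8, 8)
n=10: window = (8, 8, 10)
n=11: window = (8, 10, 8)
n=12: window = (10, 8, 9)
n=13: window = (8, 9, 9)
n=14: window = (9, 9, 3)
n=15: window = (9, 3, 9)
n=16: window = (3, 9, 6)
n=17: window = (9, 6, 6)
n=18: window = (6, 6, 2)
n=19: window = (6, 2, 6)
n=20: window = (2, 6, 4)
n=21: window = (6, 4, 4)
n=22: window = (4, 4, 5)
n=23: window = (4, 5, 4)
n=24: window = (5, 4, 10)
n=25: window = (4, 10, 10)
n=26: window = (10, 10, 7)
n=27: window = (10, 7, 10)
n=28: window = (7, 10, 3)
n=29: window = (10, 3, 3)
n=30: window = (3, 3, 1)
n=31: window = (3, 1, 3)
n=32: window = (1, 3, 2)
n=33: window = (3, 2, 2)
n=34: window = (2, 2, 8)
n=35: window = (2, 8, 2)
n=36: window = (8, 2, 5)
n=37: window = (2, 5, 5)
n=38: window = (5, 5, 9)
n=39: window = (5, 9, 5)
n=40: window = (9, 5, 7)
window at n=40 equals window at n=0 → period = 40

40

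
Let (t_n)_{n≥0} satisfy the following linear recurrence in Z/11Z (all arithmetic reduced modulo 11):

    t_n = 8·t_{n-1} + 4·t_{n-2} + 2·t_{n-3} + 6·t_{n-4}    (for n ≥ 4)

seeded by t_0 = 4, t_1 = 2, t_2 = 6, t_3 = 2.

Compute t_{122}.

10

t_4 = 8·2 + 4·6 + 2·2 + 6·4 = 2
t_5 = 8·2 + 4·2 + 2·6 + 6·2 = 4
t_6 = 8·4 + 4·2 + 2·2 + 6·6 = 3
t_7 = 8·3 + 4·4 + 2·2 + 6·2 = 1
t_8 = 8·1 + 4·3 + 2·4 + 6·2 = 7
t_9 = 8·7 + 4·1 + 2·3 + 6·4 = 2
t_10 = 8·2 + 4·7 + 2·1 + 6·3 = 9
t_11 = 8·9 + 4·2 + 2·7 + 6·1 = 1
t_12 = 8·1 + 4·9 + 2·2 + 6·7 = 2
t_13 = 8·2 + 4·1 + 2·9 + 6·2 = 6
t_14 = 8·6 + 4·2 + 2·1 + 6·9 = 2
t_15 = 8·2 + 4·6 + 2·2 + 6·1 = 6
t_16 = 8·6 + 4·2 + 2·6 + 6·2 = 3
t_17 = 8·3 + 4·6 + 2·2 + 6·6 = 0
t_18 = 8·0 + 4·3 + 2·6 + 6·2 = 3
t_19 = 8·3 + 4·0 + 2·3 + 6·6 = 0
t_20 = 8·0 + 4·3 + 2·0 + 6·3 = 8
t_21 = 8·8 + 4·0 + 2·3 + 6·0 = 4
t_22 = 8·4 + 4·8 + 2·0 + 6·3 = 5
t_23 = 8·5 + 4·4 + 2·8 + 6·0 = 6
t_24 = 8·6 + 4·5 + 2·4 + 6·8 = 3
t_25 = 8·3 + 4·6 + 2·5 + 6·4 = 5
t_26 = 8·5 + 4·3 + 2·6 + 6·5 = 6
t_27 = 8·6 + 4·5 + 2·3 + 6·6 = 0
t_28 = 8·0 + 4·6 + 2·5 + 6·3 = 8
t_29 = 8·8 + 4·0 + 2·6 + 6·5 = 7
t_30 = 8·7 + 4·8 + 2·0 + 6·6 = 3
t_31 = 8·3 + 4·7 + 2·8 + 6·0 = 2
t_32 = 8·2 + 4·3 + 2·7 + 6·8 = 2
t_33 = 8·2 + 4·2 + 2·3 + 6·7 = 6
t_34 = 8·6 + 4·2 + 2·2 + 6·3 = 1
t_35 = 8·1 + 4·6 + 2·2 + 6·2 = 4
t_36 = 8·4 + 4·1 + 2·6 + 6·2 = 5
t_37 = 8·5 + 4·4 + 2·1 + 6·6 = 6
t_38 = 8·6 + 4·5 + 2·4 + 6·1 = 5
t_39 = 8·5 + 4·6 + 2·5 + 6·4 = 10
t_40 = 8·10 + 4·5 + 2·6 + 6·5 = 10
t_41 = 8·10 + 4·10 + 2·5 + 6·6 = 1
t_42 = 8·1 + 4·10 + 2·10 + 6·5 = 10
t_43 = 8·10 + 4·1 + 2·10 + 6·10 = 10
t_44 = 8·10 + 4·10 + 2·1 + 6·10 = 6
t_45 = 8·6 + 4·10 + 2·10 + 6·1 = 4
t_46 = 8·4 + 4·6 + 2·10 + 6·10 = 4
t_47 = 8·4 + 4·4 + 2·6 + 6·10 = 10
t_48 = 8·10 + 4·4 + 2·4 + 6·6 = 8
t_49 = 8·8 + 4·10 + 2·4 + 6·4 = 4
t_50 = 8·4 + 4·8 + 2·10 + 6·4 = 9
t_51 = 8·9 + 4·4 + 2·8 + 6·10 = 10
t_52 = 8·10 + 4·9 + 2·4 + 6·8 = 7
t_53 = 8·7 + 4·10 + 2·9 + 6·4 = 6
t_54 = 8·6 + 4·7 + 2·10 + 6·9 = 7
t_55 = 8·7 + 4·6 + 2·7 + 6·10 = 0
t_56 = 8·0 + 4·7 + 2·6 + 6·7 = 5
t_57 = 8·5 + 4·0 + 2·7 + 6·6 = 2
t_58 = 8·2 + 4·5 + 2·0 + 6·7 = 1
t_59 = 8·1 + 4·2 + 2·5 + 6·0 = 4
t_60 = 8·4 + 4·1 + 2·2 + 6·5 = 4
t_61 = 8·4 + 4·4 + 2·1 + 6·2 = 7
t_62 = 8·7 + 4·4 + 2·4 + 6·1 = 9
t_63 = 8·9 + 4·7 + 2·4 + 6·4 = 0
t_64 = 8·0 + 4·9 + 2·7 + 6·4 = 8
t_65 = 8·8 + 4·0 + 2·9 + 6·7 = 3
t_66 = 8·3 + 4·8 + 2·0 + 6·9 = 0
t_67 = 8·0 + 4·3 + 2·8 + 6·0 = 6
t_68 = 8·6 + 4·0 + 2·3 + 6·8 = 3
t_69 = 8·3 + 4·6 + 2·0 + 6·3 = 0
t_70 = 8·0 + 4·3 + 2·6 + 6·0 = 2
t_71 = 8·2 + 4·0 + 2·3 + 6·6 = 3
t_72 = 8·3 + 4·2 + 2·0 + 6·3 = 6
t_73 = 8·6 + 4·3 + 2·2 + 6·0 = 9
t_74 = 8·9 + 4·6 + 2·3 + 6·2 = 4
t_75 = 8·4 + 4·9 + 2·6 + 6·3 = 10
t_76 = 8·10 + 4·4 + 2·9 + 6·6 = 7
t_77 = 8·7 + 4·10 + 2·4 + 6·9 = 4
t_78 = 8·4 + 4·7 + 2·10 + 6·4 = 5
t_79 = 8·5 + 4·4 + 2·7 + 6·10 = 9
t_80 = 8·9 + 4·5 + 2·4 + 6·7 = 10
t_81 = 8·10 + 4·9 + 2·5 + 6·4 = 7
t_82 = 8·7 + 4·10 + 2·9 + 6·5 = 1
t_83 = 8·1 + 4·7 + 2·10 + 6·9 = 0
t_84 = 8·0 + 4·1 + 2·7 + 6·10 = 1
t_85 = 8·1 + 4·0 + 2·1 + 6·7 = 8
t_86 = 8·8 + 4·1 + 2·0 + 6·1 = 8
t_87 = 8·8 + 4·8 + 2·1 + 6·0 = 10
t_88 = 8·10 + 4·8 + 2·8 + 6·1 = 2
t_89 = 8·2 + 4·10 + 2·8 + 6·8 = 10
t_90 = 8·10 + 4·2 + 2·10 + 6·8 = 2
t_91 = 8·2 + 4·10 + 2·2 + 6·10 = 10
t_92 = 8·10 + 4·2 + 2·10 + 6·2 = 10
t_93 = 8·10 + 4·10 + 2·2 + 6·10 = 8
t_94 = 8·8 + 4·10 + 2·10 + 6·2 = 4
t_95 = 8·4 + 4·8 + 2·10 + 6·10 = 1
t_96 = 8·1 + 4·4 + 2·8 + 6·10 = 1
t_97 = 8·1 + 4·1 + 2·4 + 6·8 = 2
t_98 = 8·2 + 4·1 + 2·1 + 6·4 = 2
t_99 = 8·2 + 4·2 + 2·1 + 6·1 = 10
t_100 = 8·10 + 4·2 + 2·2 + 6·1 = 10
t_101 = 8·10 + 4·10 + 2·2 + 6·2 = 4
t_102 = 8·4 + 4·10 + 2·10 + 6·2 = 5
t_103 = 8·5 + 4·4 + 2·10 + 6·10 = 4
t_104 = 8·4 + 4·5 + 2·4 + 6·10 = 10
t_105 = 8·10 + 4·4 + 2·5 + 6·4 = 9
t_106 = 8·9 + 4·10 + 2·4 + 6·5 = 7
t_107 = 8·7 + 4·9 + 2·10 + 6·4 = 4
t_108 = 8·4 + 4·7 + 2·9 + 6·10 = 6
t_109 = 8·6 + 4·4 + 2·7 + 6·9 = 0
t_110 = 8·0 + 4·6 + 2·4 + 6·7 = 8
t_111 = 8·8 + 4·0 + 2·6 + 6·4 = 1
t_112 = 8·1 + 4·8 + 2·0 + 6·6 = 10
t_113 = 8·10 + 4·1 + 2·8 + 6·0 = 1
t_114 = 8·1 + 4·10 + 2·1 + 6·8 = 10
t_115 = 8·10 + 4·1 + 2·10 + 6·1 = 0
t_116 = 8·0 + 4·10 + 2·1 + 6·10 = 3
t_117 = 8·3 + 4·0 + 2·10 + 6·1 = 6
t_118 = 8·6 + 4·3 + 2·0 + 6·10 = 10
t_119 = 8·10 + 4·6 + 2·3 + 6·0 = 0
t_120 = 8·0 + 4·10 + 2·6 + 6·3 = 4
t_121 = 8·4 + 4·0 + 2·10 + 6·6 = 0
t_122 = 8·0 + 4·4 + 2·0 + 6·10 = 10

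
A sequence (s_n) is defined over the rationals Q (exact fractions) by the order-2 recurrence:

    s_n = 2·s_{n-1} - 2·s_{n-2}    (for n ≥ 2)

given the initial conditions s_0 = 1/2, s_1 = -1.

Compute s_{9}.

-16

s_2 = 2·-1 + -2·1/2 = -3
s_3 = 2·-3 + -2·-1 = -4
s_4 = 2·-4 + -2·-3 = -2
s_5 = 2·-2 + -2·-4 = 4
s_6 = 2·4 + -2·-2 = 12
s_7 = 2·12 + -2·4 = 16
s_8 = 2·16 + -2·12 = 8
s_9 = 2·8 + -2·16 = -16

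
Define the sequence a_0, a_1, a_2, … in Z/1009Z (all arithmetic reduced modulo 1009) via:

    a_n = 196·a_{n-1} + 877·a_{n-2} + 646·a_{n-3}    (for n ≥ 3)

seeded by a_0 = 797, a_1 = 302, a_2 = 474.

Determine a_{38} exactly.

a_3 = 196·474 + 877·302 + 646·797 = 844
a_4 = 196·844 + 877·474 + 646·302 = 293
a_5 = 196·293 + 877·844 + 646·474 = 983
a_6 = 196·983 + 877·293 + 646·844 = 988
a_7 = 196·988 + 877·983 + 646·293 = 920
a_8 = 196·920 + 877·988 + 646·983 = 820
a_9 = 196·820 + 877·920 + 646·988 = 489
a_10 = 196·489 + 877·820 + 646·920 = 740
a_11 = 196·740 + 877·489 + 646·820 = 776
a_12 = 196·776 + 877·740 + 646·489 = 7
a_13 = 196·7 + 877·776 + 646·740 = 623
a_14 = 196·623 + 877·7 + 646·776 = 936
a_15 = 196·936 + 877·623 + 646·7 = 806
a_16 = 196·806 + 877·936 + 646·623 = 994
a_17 = 196·994 + 877·806 + 646·936 = 914
a_18 = 196·914 + 877·994 + 646·806 = 545
a_19 = 196·545 + 877·914 + 646·994 = 698
a_20 = 196·698 + 877·545 + 646·914 = 471
a_21 = 196·471 + 877·698 + 646·545 = 109
a_22 = 196·109 + 877·471 + 646·698 = 446
a_23 = 196·446 + 877·109 + 646·471 = 937
a_24 = 196·937 + 877·446 + 646·109 = 457
a_25 = 196·457 + 877·937 + 646·446 = 745
a_26 = 196·745 + 877·457 + 646·937 = 842
a_27 = 196·842 + 877·745 + 646·457 = 692
a_28 = 196·692 + 877·842 + 646·745 = 249
a_29 = 196·249 + 877·692 + 646·842 = 928
a_30 = 196·928 + 877·249 + 646·692 = 742
a_31 = 196·742 + 877·928 + 646·249 = 152
a_32 = 196·152 + 877·742 + 646·928 = 602
a_33 = 196·602 + 877·152 + 646·742 = 112
a_34 = 196·112 + 877·602 + 646·152 = 320
a_35 = 196·320 + 877·112 + 646·602 = 940
a_36 = 196·940 + 877·320 + 646·112 = 444
a_37 = 196·444 + 877·940 + 646·320 = 152
a_38 = 196·152 + 877·444 + 646·940 = 267

267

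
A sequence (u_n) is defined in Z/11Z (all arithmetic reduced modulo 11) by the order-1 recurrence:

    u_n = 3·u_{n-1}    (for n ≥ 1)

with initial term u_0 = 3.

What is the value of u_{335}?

u_1 = 3·3 = 9
u_2 = 3·9 = 5
u_3 = 3·5 = 4
u_4 = 3·4 = 1
u_5 = 3·1 = 3
(u_5) = (3) = (u_0), so the sequence has period 5.
335 ≡ 0 (mod 5), hence u_335 = u_0 = 3.

3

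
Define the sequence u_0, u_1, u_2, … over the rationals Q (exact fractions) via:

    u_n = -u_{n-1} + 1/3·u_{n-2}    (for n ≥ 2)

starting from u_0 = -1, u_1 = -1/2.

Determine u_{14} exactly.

17929/4374

u_2 = -1·-1/2 + 1/3·-1 = 1/6
u_3 = -1·1/6 + 1/3·-1/2 = -1/3
u_4 = -1·-1/3 + 1/3·1/6 = 7/18
u_5 = -1·7/18 + 1/3·-1/3 = -1/2
u_6 = -1·-1/2 + 1/3·7/18 = 17/27
u_7 = -1·17/27 + 1/3·-1/2 = -43/54
u_8 = -1·-43/54 + 1/3·17/27 = 163/162
u_9 = -1·163/162 + 1/3·-43/54 = -103/81
u_10 = -1·-103/81 + 1/3·163/162 = 781/486
u_11 = -1·781/486 + 1/3·-103/81 = -329/162
u_12 = -1·-329/162 + 1/3·781/486 = 1871/729
u_13 = -1·1871/729 + 1/3·-329/162 = -4729/1458
u_14 = -1·-4729/1458 + 1/3·1871/729 = 17929/4374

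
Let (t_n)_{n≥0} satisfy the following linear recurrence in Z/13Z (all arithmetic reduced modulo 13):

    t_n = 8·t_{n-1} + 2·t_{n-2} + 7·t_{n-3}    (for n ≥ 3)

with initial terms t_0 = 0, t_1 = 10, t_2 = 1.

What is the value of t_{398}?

t_3 = 8·1 + 2·10 + 7·0 = 2
t_4 = 8·2 + 2·1 + 7·10 = 10
t_5 = 8·10 + 2·2 + 7·1 = 0
t_6 = 8·0 + 2·10 + 7·2 = 8
t_7 = 8·8 + 2·0 + 7·10 = 4
t_8 = 8·4 + 2·8 + 7·0 = 9
t_9 = 8·9 + 2·4 + 7·8 = 6
t_10 = 8·6 + 2·9 + 7·4 = 3
t_11 = 8·3 + 2·6 + 7·9 = 8
t_12 = 8·8 + 2·3 + 7·6 = 8
t_13 = 8·8 + 2·8 + 7·3 = 10
t_14 = 8·10 + 2·8 + 7·8 = 9
t_15 = 8·9 + 2·10 + 7·8 = 5
t_16 = 8·5 + 2·9 + 7·10 = 11
t_17 = 8·11 + 2·5 + 7·9 = 5
t_18 = 8·5 + 2·11 + 7·5 = 6
t_19 = 8·6 + 2·5 + 7·11 = 5
t_20 = 8·5 + 2·6 + 7·5 = 9
t_21 = 8·9 + 2·5 + 7·6 = 7
t_22 = 8·7 + 2·9 + 7·5 = 5
t_23 = 8·5 + 2·7 + 7·9 = 0
t_24 = 8·0 + 2·5 + 7·7 = 7
t_25 = 8·7 + 2·0 + 7·5 = 0
t_26 = 8·0 + 2·7 + 7·0 = 1
t_27 = 8·1 + 2·0 + 7·7 = 5
t_28 = 8·5 + 2·1 + 7·0 = 3
t_29 = 8·3 + 2·5 + 7·1 = 2
t_30 = 8·2 + 2·3 + 7·5 = 5
t_31 = 8·5 + 2·2 + 7·3 = 0
t_32 = 8·0 + 2·5 + 7·2 = 11
t_33 = 8·11 + 2·0 + 7·5 = 6
t_34 = 8·6 + 2·11 + 7·0 = 5
t_35 = 8·5 + 2·6 + 7·11 = 12
t_36 = 8·12 + 2·5 + 7·6 = 5
t_37 = 8·5 + 2·12 + 7·5 = 8
t_38 = 8·8 + 2·5 + 7·12 = 2
t_39 = 8·2 + 2·8 + 7·5 = 2
t_40 = 8·2 + 2·2 + 7·8 = 11
t_41 = 8·11 + 2·2 + 7·2 = 2
t_42 = 8·2 + 2·11 + 7·2 = 0
t_43 = 8·0 + 2·2 + 7·11 = 3
t_44 = 8·3 + 2·0 + 7·2 = 12
t_45 = 8·12 + 2·3 + 7·0 = 11
t_46 = 8·11 + 2·12 + 7·3 = 3
t_47 = 8·3 + 2·11 + 7·12 = 0
t_48 = 8·0 + 2·3 + 7·11 = 5
t_49 = 8·5 + 2·0 + 7·3 = 9
t_50 = 8·9 + 2·5 + 7·0 = 4
t_51 = 8·4 + 2·9 + 7·5 = 7
t_52 = 8·7 + 2·4 + 7·9 = 10
t_53 = 8·10 + 2·7 + 7·4 = 5
t_54 = 8·5 + 2·10 + 7·7 = 5
t_55 = 8·5 + 2·5 + 7·10 = 3
t_56 = 8·3 + 2·5 + 7·5 = 4
t_57 = 8·4 + 2·3 + 7·5 = 8
t_58 = 8·8 + 2·4 + 7·3 = 2
t_59 = 8·2 + 2·8 + 7·4 = 8
t_60 = 8·8 + 2·2 + 7·8 = 7
t_61 = 8·7 + 2·8 + 7·2 = 8
t_62 = 8·8 + 2·7 + 7·8 = 4
t_63 = 8·4 + 2·8 + 7·7 = 6
t_64 = 8·6 + 2·4 + 7·8 = 8
t_65 = 8·8 + 2·6 + 7·4 = 0
t_66 = 8·0 + 2·8 + 7·6 = 6
t_67 = 8·6 + 2·0 + 7·8 = 0
t_68 = 8·0 + 2·6 + 7·0 = 12
t_69 = 8·12 + 2·0 + 7·6 = 8
t_70 = 8·8 + 2·12 + 7·0 = 10
t_71 = 8·10 + 2·8 + 7·12 = 11
t_72 = 8·11 + 2·10 + 7·8 = 8
t_73 = 8·8 + 2·11 + 7·10 = 0
t_74 = 8·0 + 2·8 + 7·11 = 2
t_75 = 8·2 + 2·0 + 7·8 = 7
t_76 = 8·7 + 2·2 + 7·0 = 8
t_77 = 8·8 + 2·7 + 7·2 = 1
t_78 = 8·1 + 2·8 + 7·7 = 8
t_79 = 8·8 + 2·1 + 7·8 = 5
t_80 = 8·5 + 2·8 + 7·1 = 11
t_81 = 8·11 + 2·5 + 7·8 = 11
t_82 = 8·11 + 2·11 + 7·5 = 2
t_83 = 8·2 + 2·11 + 7·11 = 11
t_84 = 8·11 + 2·2 + 7·11 = 0
t_85 = 8·0 + 2·11 + 7·2 = 10
t_86 = 8·10 + 2·0 + 7·11 = 1
(t_84, t_85, t_86) = (0, 10, 1) = (t_0, t_1, t_2), so the sequence has period 84.
398 ≡ 62 (mod 84), hence t_398 = t_62 = 4.

4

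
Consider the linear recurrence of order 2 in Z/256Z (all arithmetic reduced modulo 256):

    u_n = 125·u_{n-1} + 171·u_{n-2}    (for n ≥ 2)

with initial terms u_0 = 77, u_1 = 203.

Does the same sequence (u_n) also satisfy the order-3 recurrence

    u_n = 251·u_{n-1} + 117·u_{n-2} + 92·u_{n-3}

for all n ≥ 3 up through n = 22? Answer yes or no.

no

Terms u_0..u_22: 77, 203, 142, 239, 141, 126, 181, 139, 198, 135, 45, 38, 157, 11, 62, 159, 13, 142, 5, 75, 246, 55, 45
n=3: candidate gives 173, actual u_3 = 239 ✗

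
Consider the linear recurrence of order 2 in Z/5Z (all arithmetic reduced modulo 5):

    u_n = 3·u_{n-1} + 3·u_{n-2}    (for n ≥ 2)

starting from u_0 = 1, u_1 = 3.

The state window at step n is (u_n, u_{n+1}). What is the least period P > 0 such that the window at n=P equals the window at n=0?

4

n=0: window = (1, 3)
n=1: window = (3, 2)
n=2: window = (2, 0)
n=3: window = (0, 1)
n=4: window = (1, 3)
window at n=4 equals window at n=0 → period = 4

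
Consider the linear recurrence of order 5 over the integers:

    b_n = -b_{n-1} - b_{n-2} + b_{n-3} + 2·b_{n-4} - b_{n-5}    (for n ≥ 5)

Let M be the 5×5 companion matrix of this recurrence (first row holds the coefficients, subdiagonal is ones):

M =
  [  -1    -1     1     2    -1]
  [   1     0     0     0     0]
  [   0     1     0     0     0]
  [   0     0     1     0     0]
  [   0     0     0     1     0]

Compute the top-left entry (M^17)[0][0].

-388

(M^17)[0][0] is the top entry after applying M 17 times to the unit state (1, 0, 0, 0, 0). Equivalently it is h_{21} for the auxiliary sequence (h_n) obeying the same recurrence with h_4 = 1 and h_i = 0 for 0 ≤ i < 4:
h_5 = -1·1 + -1·0 + 1·0 + 2·0 + -1·0 = -1
h_6 = -1·-1 + -1·1 + 1·0 + 2·0 + -1·0 = 0
h_7 = -1·0 + -1·-1 + 1·1 + 2·0 + -1·0 = 2
h_8 = -1·2 + -1·0 + 1·-1 + 2·1 + -1·0 = -1
h_9 = -1·-1 + -1·2 + 1·0 + 2·-1 + -1·1 = -4
h_10 = -1·-4 + -1·-1 + 1·2 + 2·0 + -1·-1 = 8
h_11 = -1·8 + -1·-4 + 1·-1 + 2·2 + -1·0 = -1
h_12 = -1·-1 + -1·8 + 1·-4 + 2·-1 + -1·2 = -15
h_13 = -1·-15 + -1·-1 + 1·8 + 2·-4 + -1·-1 = 17
h_14 = -1·17 + -1·-15 + 1·-1 + 2·8 + -1·-4 = 17
h_15 = -1·17 + -1·17 + 1·-15 + 2·-1 + -1·8 = -59
h_16 = -1·-59 + -1·17 + 1·17 + 2·-15 + -1·-1 = 30
h_17 = -1·30 + -1·-59 + 1·17 + 2·17 + -1·-15 = 95
h_18 = -1·95 + -1·30 + 1·-59 + 2·17 + -1·17 = -167
h_19 = -1·-167 + -1·95 + 1·30 + 2·-59 + -1·17 = -33
h_20 = -1·-33 + -1·-167 + 1·95 + 2·30 + -1·-59 = 414
h_21 = -1·414 + -1·-33 + 1·-167 + 2·95 + -1·30 = -388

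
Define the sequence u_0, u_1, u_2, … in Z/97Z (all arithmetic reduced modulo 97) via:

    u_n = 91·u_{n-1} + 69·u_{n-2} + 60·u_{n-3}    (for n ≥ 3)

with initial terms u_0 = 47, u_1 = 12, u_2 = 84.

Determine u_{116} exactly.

u_3 = 91·84 + 69·12 + 60·47 = 40
u_4 = 91·40 + 69·84 + 60·12 = 68
u_5 = 91·68 + 69·40 + 60·84 = 20
u_6 = 91·20 + 69·68 + 60·40 = 85
u_7 = 91·85 + 69·20 + 60·68 = 3
u_8 = 91·3 + 69·85 + 60·20 = 63
u_9 = 91·63 + 69·3 + 60·85 = 79
u_10 = 91·79 + 69·63 + 60·3 = 76
u_11 = 91·76 + 69·79 + 60·63 = 45
u_12 = 91·45 + 69·76 + 60·79 = 14
u_13 = 91·14 + 69·45 + 60·76 = 15
u_14 = 91·15 + 69·14 + 60·45 = 84
u_15 = 91·84 + 69·15 + 60·14 = 13
u_16 = 91·13 + 69·84 + 60·15 = 22
u_17 = 91·22 + 69·13 + 60·84 = 82
u_18 = 91·82 + 69·22 + 60·13 = 60
u_19 = 91·60 + 69·82 + 60·22 = 22
u_20 = 91·22 + 69·60 + 60·82 = 4
u_21 = 91·4 + 69·22 + 60·60 = 50
u_22 = 91·50 + 69·4 + 60·22 = 35
u_23 = 91·35 + 69·50 + 60·4 = 85
u_24 = 91·85 + 69·35 + 60·50 = 55
u_25 = 91·55 + 69·85 + 60·35 = 69
u_26 = 91·69 + 69·55 + 60·85 = 42
u_27 = 91·42 + 69·69 + 60·55 = 49
u_28 = 91·49 + 69·42 + 60·69 = 51
u_29 = 91·51 + 69·49 + 60·42 = 66
u_30 = 91·66 + 69·51 + 60·49 = 49
u_31 = 91·49 + 69·66 + 60·51 = 45
u_32 = 91·45 + 69·49 + 60·66 = 87
u_33 = 91·87 + 69·45 + 60·49 = 91
u_34 = 91·91 + 69·87 + 60·45 = 9
u_35 = 91·9 + 69·91 + 60·87 = 96
u_36 = 91·96 + 69·9 + 60·91 = 73
u_37 = 91·73 + 69·96 + 60·9 = 33
u_38 = 91·33 + 69·73 + 60·96 = 26
u_39 = 91·26 + 69·33 + 60·73 = 2
u_40 = 91·2 + 69·26 + 60·33 = 76
u_41 = 91·76 + 69·2 + 60·26 = 78
u_42 = 91·78 + 69·76 + 60·2 = 46
u_43 = 91·46 + 69·78 + 60·76 = 63
u_44 = 91·63 + 69·46 + 60·78 = 7
u_45 = 91·7 + 69·63 + 60·46 = 81
u_46 = 91·81 + 69·7 + 60·63 = 91
u_47 = 91·91 + 69·81 + 60·7 = 31
u_48 = 91·31 + 69·91 + 60·81 = 89
u_49 = 91·89 + 69·31 + 60·91 = 81
u_50 = 91·81 + 69·89 + 60·31 = 46
u_51 = 91·46 + 69·81 + 60·89 = 80
u_52 = 91·80 + 69·46 + 60·81 = 85
u_53 = 91·85 + 69·80 + 60·46 = 10
u_54 = 91·10 + 69·85 + 60·80 = 32
u_55 = 91·32 + 69·10 + 60·85 = 69
u_56 = 91·69 + 69·32 + 60·10 = 66
u_57 = 91·66 + 69·69 + 60·32 = 77
u_58 = 91·77 + 69·66 + 60·69 = 84
u_59 = 91·84 + 69·77 + 60·66 = 39
u_60 = 91·39 + 69·84 + 60·77 = 94
u_61 = 91·94 + 69·39 + 60·84 = 86
u_62 = 91·86 + 69·94 + 60·39 = 65
u_63 = 91·65 + 69·86 + 60·94 = 29
u_64 = 91·29 + 69·65 + 60·86 = 62
u_65 = 91·62 + 69·29 + 60·65 = 0
u_66 = 91·0 + 69·62 + 60·29 = 4
u_67 = 91·4 + 69·0 + 60·62 = 10
u_68 = 91·10 + 69·4 + 60·0 = 22
u_69 = 91·22 + 69·10 + 60·4 = 22
u_70 = 91·22 + 69·22 + 60·10 = 46
u_71 = 91·46 + 69·22 + 60·22 = 40
u_72 = 91·40 + 69·46 + 60·22 = 83
u_73 = 91·83 + 69·40 + 60·46 = 75
u_74 = 91·75 + 69·83 + 60·40 = 14
u_75 = 91·14 + 69·75 + 60·83 = 80
u_76 = 91·80 + 69·14 + 60·75 = 39
u_77 = 91·39 + 69·80 + 60·14 = 15
u_78 = 91·15 + 69·39 + 60·80 = 29
u_79 = 91·29 + 69·15 + 60·39 = 0
u_80 = 91·0 + 69·29 + 60·15 = 88
u_81 = 91·88 + 69·0 + 60·29 = 48
u_82 = 91·48 + 69·88 + 60·0 = 61
u_83 = 91·61 + 69·48 + 60·88 = 78
u_84 = 91·78 + 69·61 + 60·48 = 25
u_85 = 91·25 + 69·78 + 60·61 = 65
u_86 = 91·65 + 69·25 + 60·78 = 1
u_87 = 91·1 + 69·65 + 60·25 = 62
u_88 = 91·62 + 69·1 + 60·65 = 8
u_89 = 91·8 + 69·62 + 60·1 = 22
u_90 = 91·22 + 69·8 + 60·62 = 66
u_91 = 91·66 + 69·22 + 60·8 = 50
u_92 = 91·50 + 69·66 + 60·22 = 45
u_93 = 91·45 + 69·50 + 60·66 = 59
u_94 = 91·59 + 69·45 + 60·50 = 28
u_95 = 91·28 + 69·59 + 60·45 = 7
u_96 = 91·7 + 69·28 + 60·59 = 95
u_97 = 91·95 + 69·7 + 60·28 = 41
u_98 = 91·41 + 69·95 + 60·7 = 36
u_99 = 91·36 + 69·41 + 60·95 = 68
u_100 = 91·68 + 69·36 + 60·41 = 74
u_101 = 91·74 + 69·68 + 60·36 = 6
u_102 = 91·6 + 69·74 + 60·68 = 32
u_103 = 91·32 + 69·6 + 60·74 = 6
u_104 = 91·6 + 69·32 + 60·6 = 10
u_105 = 91·10 + 69·6 + 60·32 = 43
u_106 = 91·43 + 69·10 + 60·6 = 16
u_107 = 91·16 + 69·43 + 60·10 = 76
u_108 = 91·76 + 69·16 + 60·43 = 27
u_109 = 91·27 + 69·76 + 60·16 = 28
u_110 = 91·28 + 69·27 + 60·76 = 47
u_111 = 91·47 + 69·28 + 60·27 = 69
u_112 = 91·69 + 69·47 + 60·28 = 47
u_113 = 91·47 + 69·69 + 60·47 = 24
u_114 = 91·24 + 69·47 + 60·69 = 61
u_115 = 91·61 + 69·24 + 60·47 = 36
u_116 = 91·36 + 69·61 + 60·24 = 1

1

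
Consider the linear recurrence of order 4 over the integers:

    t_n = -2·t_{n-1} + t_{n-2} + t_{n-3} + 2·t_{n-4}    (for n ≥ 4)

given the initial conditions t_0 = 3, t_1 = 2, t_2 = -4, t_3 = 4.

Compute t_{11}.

t_4 = -2·4 + 1·-4 + 1·2 + 2·3 = -4
t_5 = -2·-4 + 1·4 + 1·-4 + 2·2 = 12
t_6 = -2·12 + 1·-4 + 1·4 + 2·-4 = -32
t_7 = -2·-32 + 1·12 + 1·-4 + 2·4 = 80
t_8 = -2·80 + 1·-32 + 1·12 + 2·-4 = -188
t_9 = -2·-188 + 1·80 + 1·-32 + 2·12 = 448
t_10 = -2·448 + 1·-188 + 1·80 + 2·-32 = -1068
t_11 = -2·-1068 + 1·448 + 1·-188 + 2·80 = 2556

2556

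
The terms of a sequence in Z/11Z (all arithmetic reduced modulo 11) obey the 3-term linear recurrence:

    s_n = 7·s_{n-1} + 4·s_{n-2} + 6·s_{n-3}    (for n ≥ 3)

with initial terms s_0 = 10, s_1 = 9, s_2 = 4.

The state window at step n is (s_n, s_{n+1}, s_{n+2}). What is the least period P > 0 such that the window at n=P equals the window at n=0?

n=0: window = (10, 9, 4)
n=1: window = (9, 4, 3)
n=2: window = (4, 3, 3)
n=3: window = (3, 3, 2)
n=4: window = (3, 2, 0)
n=5: window = (2, 0, 4)
n=6: window = (0, 4, 7)
n=7: window = (4, 7, 10)
n=8: window = (7, 10, 1)
n=9: window = (10, 1, 1)
n=10: window = (1, 1, 5)
n=11: window = (1, 5, 1)
n=12: window = (5, 1, 0)
n=13: window = (1, 0, 1)
n=14: window = (0, 1, 2)
n=15: window = (1, 2, 7)
n=16: window = (2, 7, 8)
n=17: window = (7, 8, 8)
n=18: window = (8, 8, 9)
n=19: window = (8, 9, 0)
n=20: window = (9, 0, 7)
n=21: window = (0, 7, 4)
n=22: window = (7, 4, 1)
n=23: window = (4, 1, 10)
n=24: window = (1, 10, 10)
n=25: window = (10, 10, 6)
n=26: window = (10, 6, 10)
n=27: window = (6, 10, 0)
n=28: window = (10, 0, 10)
n=29: window = (0, 10, 9)
n=30: window = (10, 9, 4)
window at n=30 equals window at n=0 → period = 30

30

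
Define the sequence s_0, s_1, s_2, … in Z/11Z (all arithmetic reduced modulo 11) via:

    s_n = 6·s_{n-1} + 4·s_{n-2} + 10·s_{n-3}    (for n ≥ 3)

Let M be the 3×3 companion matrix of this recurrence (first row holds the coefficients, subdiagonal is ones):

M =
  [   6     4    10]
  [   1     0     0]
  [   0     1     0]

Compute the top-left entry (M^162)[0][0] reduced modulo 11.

6

(M^162)[0][0] is the top entry after applying M 162 times to the unit state (1, 0, 0). Equivalently it is h_{164} for the auxiliary sequence (h_n) obeying the same recurrence with h_2 = 1 and h_i = 0 for 0 ≤ i < 2:
h_3 = 6·1 + 4·0 + 10·0 = 6
h_4 = 6·6 + 4·1 + 10·0 = 7
h_5 = 6·7 + 4·6 + 10·1 = 10
h_6 = 6·10 + 4·7 + 10·6 = 5
h_7 = 6·5 + 4·10 + 10·7 = 8
h_8 = 6·8 + 4·5 + 10·10 = 3
Continuing the recurrence:
  h_9 = 1;  h_10 = 10;  h_11 = 6;  h_12 = 9;  h_13 = 2;  h_14 = 9
  h_15 = 9;  h_16 = 0;  h_17 = 5;  h_18 = 10;  h_19 = 3;  h_20 = 9
  h_21 = 1;  h_22 = 6;  h_23 = 9;  h_24 = 0;  h_25 = 8;  h_26 = 6
  h_27 = 2;  h_28 = 6;  h_29 = 5;  h_30 = 8;  h_31 = 7;  h_32 = 3
  h_33 = 5;  h_34 = 2;  h_35 = 7;  h_36 = 1;  h_37 = 10;  h_38 = 2
  h_39 = 7;  h_40 = 7;  h_41 = 2;  h_42 = 0;  h_43 = 1;  h_44 = 4
  h_45 = 6;  h_46 = 7;  h_47 = 7;  h_48 = 9;  h_49 = 9;  h_50 = 6
  h_51 = 8;  h_52 = 8;  h_53 = 8;  h_54 = 6;  h_55 = 5;  h_56 = 2
  h_57 = 4;  h_58 = 5;  h_59 = 0;  h_60 = 5;  h_61 = 3;  h_62 = 5
  h_63 = 4;  h_64 = 8;  h_65 = 4;  h_66 = 8;  h_67 = 1;  h_68 = 1
  h_69 = 2;  h_70 = 4;  h_71 = 9;  h_72 = 2;  h_73 = 0;  h_74 = 10
  h_75 = 3;  h_76 = 3;  h_77 = 9;  h_78 = 8;  h_79 = 4;  h_80 = 3
  h_81 = 4;  h_82 = 10;  h_83 = 7;  h_84 = 1;  h_85 = 2;  h_86 = 9
  h_87 = 6;  h_88 = 4;  h_89 = 6;  h_90 = 2;  h_91 = 10;  h_92 = 7
  h_93 = 3;  h_94 = 3;  h_95 = 1;  h_96 = 4;  h_97 = 3;  h_98 = 0
  h_99 = 8;  h_100 = 1;  h_101 = 5;  h_102 = 4;  h_103 = 10;  h_104 = 5
  h_105 = 0;  h_106 = 10;  h_107 = 0;  h_108 = 7;  h_109 = 10;  h_110 = 0
  h_111 = 0;  h_112 = 1;  h_113 = 6;  h_114 = 7;  h_115 = 10;  h_116 = 5
  h_117 = 8;  h_118 = 3;  h_119 = 1;  h_120 = 10;  h_121 = 6;  h_122 = 9
  h_123 = 2;  h_124 = 9;  h_125 = 9;  h_126 = 0;  h_127 = 5;  h_128 = 10
  h_129 = 3;  h_130 = 9;  h_131 = 1;  h_132 = 6;  h_133 = 9;  h_134 = 0
  h_135 = 8;  h_136 = 6;  h_137 = 2;  h_138 = 6;  h_139 = 5;  h_140 = 8
  h_141 = 7;  h_142 = 3;  h_143 = 5;  h_144 = 2;  h_145 = 7;  h_146 = 1
  h_147 = 10;  h_148 = 2;  h_149 = 7;  h_150 = 7;  h_151 = 2;  h_152 = 0
  h_153 = 1;  h_154 = 4;  h_155 = 6;  h_156 = 7;  h_157 = 7;  h_158 = 9
  h_159 = 9;  h_160 = 6;  h_161 = 8;  h_162 = 8
h_163 = 6·8 + 4·8 + 10·6 = 8
h_164 = 6·8 + 4·8 + 10·8 = 6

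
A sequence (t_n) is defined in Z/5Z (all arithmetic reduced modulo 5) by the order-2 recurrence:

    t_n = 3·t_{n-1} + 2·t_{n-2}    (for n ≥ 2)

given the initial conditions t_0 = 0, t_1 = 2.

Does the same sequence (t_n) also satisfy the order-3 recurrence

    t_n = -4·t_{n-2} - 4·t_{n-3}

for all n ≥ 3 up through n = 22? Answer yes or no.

yes

Terms t_0..t_22: 0, 2, 1, 2, 3, 3, 0, 1, 3, 1, 4, 4, 0, 3, 4, 3, 2, 2, 0, 4, 2, 4, 1
n=3: candidate gives 2, actual t_3 = 2 ✓
n=4: candidate gives 3, actual t_4 = 3 ✓
n=5: candidate gives 3, actual t_5 = 3 ✓
n=6: candidate gives 0, actual t_6 = 0 ✓
n=7: candidate gives 1, actual t_7 = 1 ✓
n=8: candidate gives 3, actual t_8 = 3 ✓
n=9: candidate gives 1, actual t_9 = 1 ✓
n=10: candidate gives 4, actual t_10 = 4 ✓
n=11: candidate gives 4, actual t_11 = 4 ✓
n=12: candidate gives 0, actual t_12 = 0 ✓
n=13: candidate gives 3, actual t_13 = 3 ✓
n=14: candidate gives 4, actual t_14 = 4 ✓
n=15: candidate gives 3, actual t_15 = 3 ✓
n=16: candidate gives 2, actual t_16 = 2 ✓
n=17: candidate gives 2, actual t_17 = 2 ✓
n=18: candidate gives 0, actual t_18 = 0 ✓
n=19: candidate gives 4, actual t_19 = 4 ✓
n=20: candidate gives 2, actual t_20 = 2 ✓
n=21: candidate gives 4, actual t_21 = 4 ✓
n=22: candidate gives 1, actual t_22 = 1 ✓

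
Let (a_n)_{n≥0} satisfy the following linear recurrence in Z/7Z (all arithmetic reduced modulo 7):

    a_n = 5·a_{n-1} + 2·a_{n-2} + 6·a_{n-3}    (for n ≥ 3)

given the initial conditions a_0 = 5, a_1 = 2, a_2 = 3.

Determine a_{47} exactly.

6

a_3 = 5·3 + 2·2 + 6·5 = 0
a_4 = 5·0 + 2·3 + 6·2 = 4
a_5 = 5·4 + 2·0 + 6·3 = 3
a_6 = 5·3 + 2·4 + 6·0 = 2
a_7 = 5·2 + 2·3 + 6·4 = 5
a_8 = 5·5 + 2·2 + 6·3 = 5
a_9 = 5·5 + 2·5 + 6·2 = 5
a_10 = 5·5 + 2·5 + 6·5 = 2
a_11 = 5·2 + 2·5 + 6·5 = 1
a_12 = 5·1 + 2·2 + 6·5 = 4
a_13 = 5·4 + 2·1 + 6·2 = 6
a_14 = 5·6 + 2·4 + 6·1 = 2
a_15 = 5·2 + 2·6 + 6·4 = 4
a_16 = 5·4 + 2·2 + 6·6 = 4
a_17 = 5·4 + 2·4 + 6·2 = 5
a_18 = 5·5 + 2·4 + 6·4 = 1
a_19 = 5·1 + 2·5 + 6·4 = 4
a_20 = 5·4 + 2·1 + 6·5 = 3
a_21 = 5·3 + 2·4 + 6·1 = 1
a_22 = 5·1 + 2·3 + 6·4 = 0
a_23 = 5·0 + 2·1 + 6·3 = 6
a_24 = 5·6 + 2·0 + 6·1 = 1
a_25 = 5·1 + 2·6 + 6·0 = 3
a_26 = 5·3 + 2·1 + 6·6 = 4
a_27 = 5·4 + 2·3 + 6·1 = 4
a_28 = 5·4 + 2·4 + 6·3 = 4
a_29 = 5·4 + 2·4 + 6·4 = 3
a_30 = 5·3 + 2·4 + 6·4 = 5
a_31 = 5·5 + 2·3 + 6·4 = 6
a_32 = 5·6 + 2·5 + 6·3 = 2
a_33 = 5·2 + 2·6 + 6·5 = 3
a_34 = 5·3 + 2·2 + 6·6 = 6
a_35 = 5·6 + 2·3 + 6·2 = 6
a_36 = 5·6 + 2·6 + 6·3 = 4
a_37 = 5·4 + 2·6 + 6·6 = 5
a_38 = 5·5 + 2·4 + 6·6 = 6
a_39 = 5·6 + 2·5 + 6·4 = 1
a_40 = 5·1 + 2·6 + 6·5 = 5
a_41 = 5·5 + 2·1 + 6·6 = 0
a_42 = 5·0 + 2·5 + 6·1 = 2
a_43 = 5·2 + 2·0 + 6·5 = 5
a_44 = 5·5 + 2·2 + 6·0 = 1
a_45 = 5·1 + 2·5 + 6·2 = 6
a_46 = 5·6 + 2·1 + 6·5 = 6
a_47 = 5·6 + 2·6 + 6·1 = 6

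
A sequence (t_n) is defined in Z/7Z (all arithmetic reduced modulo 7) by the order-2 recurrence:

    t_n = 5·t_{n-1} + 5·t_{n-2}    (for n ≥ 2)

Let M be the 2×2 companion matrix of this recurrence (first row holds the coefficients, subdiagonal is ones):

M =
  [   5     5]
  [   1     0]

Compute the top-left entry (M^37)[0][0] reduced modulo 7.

(M^37)[0][0] is the top entry after applying M 37 times to the unit state (1, 0). Equivalently it is h_{38} for the auxiliary sequence (h_n) obeying the same recurrence with h_1 = 1 and h_i = 0 for 0 ≤ i < 1:
h_2 = 5·1 + 5·0 = 5
h_3 = 5·5 + 5·1 = 2
h_4 = 5·2 + 5·5 = 0
h_5 = 5·0 + 5·2 = 3
h_6 = 5·3 + 5·0 = 1
h_7 = 5·1 + 5·3 = 6
h_8 = 5·6 + 5·1 = 0
h_9 = 5·0 + 5·6 = 2
h_10 = 5·2 + 5·0 = 3
h_11 = 5·3 + 5·2 = 4
h_12 = 5·4 + 5·3 = 0
h_13 = 5·0 + 5·4 = 6
h_14 = 5·6 + 5·0 = 2
h_15 = 5·2 + 5·6 = 5
h_16 = 5·5 + 5·2 = 0
h_17 = 5·0 + 5·5 = 4
h_18 = 5·4 + 5·0 = 6
h_19 = 5·6 + 5·4 = 1
h_20 = 5·1 + 5·6 = 0
h_21 = 5·0 + 5·1 = 5
h_22 = 5·5 + 5·0 = 4
h_23 = 5·4 + 5·5 = 3
h_24 = 5·3 + 5·4 = 0
h_25 = 5·0 + 5·3 = 1
h_26 = 5·1 + 5·0 = 5
h_27 = 5·5 + 5·1 = 2
h_28 = 5·2 + 5·5 = 0
h_29 = 5·0 + 5·2 = 3
h_30 = 5·3 + 5·0 = 1
h_31 = 5·1 + 5·3 = 6
h_32 = 5·6 + 5·1 = 0
h_33 = 5·0 + 5·6 = 2
h_34 = 5·2 + 5·0 = 3
h_35 = 5·3 + 5·2 = 4
h_36 = 5·4 + 5·3 = 0
h_37 = 5·0 + 5·4 = 6
h_38 = 5·6 + 5·0 = 2

2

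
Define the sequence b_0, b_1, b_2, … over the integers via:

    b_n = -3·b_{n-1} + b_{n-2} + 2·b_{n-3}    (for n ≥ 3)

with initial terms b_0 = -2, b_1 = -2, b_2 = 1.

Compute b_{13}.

-693688

b_3 = -3·1 + 1·-2 + 2·-2 = -9
b_4 = -3·-9 + 1·1 + 2·-2 = 24
b_5 = -3·24 + 1·-9 + 2·1 = -79
b_6 = -3·-79 + 1·24 + 2·-9 = 243
b_7 = -3·243 + 1·-79 + 2·24 = -760
b_8 = -3·-760 + 1·243 + 2·-79 = 2365
b_9 = -3·2365 + 1·-760 + 2·243 = -7369
b_10 = -3·-7369 + 1·2365 + 2·-760 = 22952
b_11 = -3·22952 + 1·-7369 + 2·2365 = -71495
b_12 = -3·-71495 + 1·22952 + 2·-7369 = 222699
b_13 = -3·222699 + 1·-71495 + 2·22952 = -693688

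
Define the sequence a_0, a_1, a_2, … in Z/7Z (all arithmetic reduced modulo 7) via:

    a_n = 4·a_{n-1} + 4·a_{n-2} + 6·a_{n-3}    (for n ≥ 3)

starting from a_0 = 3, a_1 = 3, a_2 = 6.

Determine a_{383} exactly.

3

a_3 = 4·6 + 4·3 + 6·3 = 5
a_4 = 4·5 + 4·6 + 6·3 = 6
a_5 = 4·6 + 4·5 + 6·6 = 3
a_6 = 4·3 + 4·6 + 6·5 = 3
a_7 = 4·3 + 4·3 + 6·6 = 4
a_8 = 4·4 + 4·3 + 6·3 = 4
a_9 = 4·4 + 4·4 + 6·3 = 1
a_10 = 4·1 + 4·4 + 6·4 = 2
a_11 = 4·2 + 4·1 + 6·4 = 1
a_12 = 4·1 + 4·2 + 6·1 = 4
a_13 = 4·4 + 4·1 + 6·2 = 4
a_14 = 4·4 + 4·4 + 6·1 = 3
a_15 = 4·3 + 4·4 + 6·4 = 3
a_16 = 4·3 + 4·3 + 6·4 = 6
(a_14, a_15, a_16) = (3, 3, 6) = (a_0, a_1, a_2), so the sequence has period 14.
383 ≡ 5 (mod 14), hence a_383 = a_5 = 3.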